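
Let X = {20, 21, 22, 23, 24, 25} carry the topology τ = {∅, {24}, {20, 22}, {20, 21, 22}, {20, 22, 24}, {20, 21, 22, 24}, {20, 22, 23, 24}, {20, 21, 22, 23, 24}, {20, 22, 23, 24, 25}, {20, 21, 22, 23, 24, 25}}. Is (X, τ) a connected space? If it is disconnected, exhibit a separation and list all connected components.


(X, τ) is connected.

Find clopen sets (U ∈ τ with X ∖ U ∈ τ):
  U = ∅, X ∖ U = {20, 21, 22, 23, 24, 25} — both open, so U is clopen.
  U = {20, 21, 22, 23, 24, 25}, X ∖ U = ∅ — both open, so U is clopen.
Only trivial clopens (∅ and X) exist, so (X, τ) is connected.
Compute connected components by grouping points that agree on all clopens:
  component: {20, 21, 22, 23, 24, 25}


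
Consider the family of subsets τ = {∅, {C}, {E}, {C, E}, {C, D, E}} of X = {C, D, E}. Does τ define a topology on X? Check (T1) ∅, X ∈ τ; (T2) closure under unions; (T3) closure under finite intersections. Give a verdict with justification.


τ IS a topology on X.

Axiom (T1): ∅ ∈ τ? Yes; X ∈ τ? Yes.
Axiom (T2/T3): check pairwise unions and intersections of members of τ.
All pairwise intersections and unions checked — each lies in τ. Therefore τ satisfies (T1), (T2), (T3): it IS a topology on X.


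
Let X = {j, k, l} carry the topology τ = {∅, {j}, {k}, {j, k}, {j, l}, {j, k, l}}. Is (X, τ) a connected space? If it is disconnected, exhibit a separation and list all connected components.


(X, τ) is disconnected; components = [{k}, {j, l}].

Find clopen sets (U ∈ τ with X ∖ U ∈ τ):
  U = ∅, X ∖ U = {j, k, l} — both open, so U is clopen.
  U = {k}, X ∖ U = {j, l} — both open, so U is clopen.
  U = {j, l}, X ∖ U = {k} — both open, so U is clopen.
  U = {j, k, l}, X ∖ U = ∅ — both open, so U is clopen.
Nontrivial clopen(s) exist: e.g. {j, l}. So (X, τ) is disconnected.
Compute connected components by grouping points that agree on all clopens:
  component: {k}
  component: {j, l}


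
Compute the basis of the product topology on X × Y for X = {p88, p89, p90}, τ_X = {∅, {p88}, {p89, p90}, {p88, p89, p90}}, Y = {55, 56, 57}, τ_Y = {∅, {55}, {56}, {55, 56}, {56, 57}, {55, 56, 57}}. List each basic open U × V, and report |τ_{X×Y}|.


Basis B = {∅ × ∅, {p88} × {55}, {p88} × {56}, {p88} × {55, 56}, {p88} × {56, 57}, {p89, p90} × {55}, {p89, p90} × {56}, {p88} × {55, 56, 57}, {p88, p89, p90} × {55}, {p88, p89, p90} × {56}, {p89, p90} × {55, 56}, {p89, p90} × {56, 57}, {p88, p89, p90} × {55, 56}, {p88, p89, p90} × {56, 57}, {p89, p90} × {55, 56, 57}, {p88, p89, p90} × {55, 56, 57}}; |τ_{X×Y}| = 36.

Enumerate products U × V with U ∈ τ_X, V ∈ τ_Y (deduplicated):
  ∅ × ∅ = {} (∅)
  {p88} × {55} = {(p88,55)}
  {p88} × {56} = {(p88,56)}
  {p88} × {55, 56} = {(p88,55), (p88,56)}
  {p88} × {56, 57} = {(p88,56), (p88,57)}
  {p89, p90} × {55} = {(p89,55), (p90,55)}
  {p89, p90} × {56} = {(p89,56), (p90,56)}
  {p88} × {55, 56, 57} = {(p88,55), (p88,56), (p88,57)}
  {p88, p89, p90} × {55} = {(p88,55), (p89,55), (p90,55)}
  {p88, p89, p90} × {56} = {(p88,56), (p89,56), (p90,56)}
  {p89, p90} × {55, 56} = {(p89,55), (p89,56), (p90,55), (p90,56)}
  {p89, p90} × {56, 57} = {(p89,56), (p89,57), (p90,56), (p90,57)}
  {p88, p89, p90} × {55, 56} = {(p88,55), (p88,56), (p89,55), (p89,56), (p90,55), (p90,56)}
  {p88, p89, p90} × {56, 57} = {(p88,56), (p88,57), (p89,56), (p89,57), (p90,56), (p90,57)}
  {p89, p90} × {55, 56, 57} = {(p89,55), (p89,56), (p89,57), (p90,55), (p90,56), (p90,57)}
  {p88, p89, p90} × {55, 56, 57} = {(p88,55), (p88,56), (p88,57), (p89,55), (p89,56), (p89,57), (p90,55), (p90,56), (p90,57)}
These 16 distinct sets form the basis B.
Close under arbitrary unions to get τ_{X×Y}; counting gives |τ_{X×Y}| = 36.


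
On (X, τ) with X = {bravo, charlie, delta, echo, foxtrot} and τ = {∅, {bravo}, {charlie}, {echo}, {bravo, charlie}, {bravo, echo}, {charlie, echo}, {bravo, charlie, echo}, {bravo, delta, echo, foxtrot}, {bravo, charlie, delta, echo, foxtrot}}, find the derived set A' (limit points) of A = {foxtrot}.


A' = {delta}

For each x ∈ X, list the open sets U ∈ τ with x ∈ U, then check whether U ∩ (A ∖ {x}) ≠ ∅ for every such U.
  x = bravo: open {bravo} ∋ x has {bravo} ∩ (A ∖ {bravo}) = ∅, so x is NOT a limit point.
  x = charlie: open {charlie} ∋ x has {charlie} ∩ (A ∖ {charlie}) = ∅, so x is NOT a limit point.
  x = delta: opens ∋ x are {bravo, delta, echo, foxtrot}, {bravo, charlie, delta, echo, foxtrot}; each meets A ∖ {delta}, so x IS a limit point.
  x = echo: open {echo} ∋ x has {echo} ∩ (A ∖ {echo}) = ∅, so x is NOT a limit point.
  x = foxtrot: open {bravo, delta, echo, foxtrot} ∋ x has {bravo, delta, echo, foxtrot} ∩ (A ∖ {foxtrot}) = ∅, so x is NOT a limit point.
Collecting: A' = {delta}.


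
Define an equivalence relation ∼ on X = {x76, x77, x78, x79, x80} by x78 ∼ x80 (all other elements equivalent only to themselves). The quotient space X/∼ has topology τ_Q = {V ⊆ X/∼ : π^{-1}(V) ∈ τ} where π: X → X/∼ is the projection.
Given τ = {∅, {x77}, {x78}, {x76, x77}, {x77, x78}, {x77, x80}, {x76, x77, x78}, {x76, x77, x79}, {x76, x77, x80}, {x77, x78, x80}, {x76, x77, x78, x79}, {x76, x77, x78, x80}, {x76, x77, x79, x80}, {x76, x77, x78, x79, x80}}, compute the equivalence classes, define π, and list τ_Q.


X/∼ = {[x76], [x77], [x78=x80], [x79]}; |τ_Q| = 7.

Equivalence classes: [x76], [x77], [x78=x80], [x79].
Quotient map π: X → X/∼ sends x76 ↦ [x76], x77 ↦ [x77], x78 ↦ [x78=x80], x79 ↦ [x79], x80 ↦ [x78=x80].
For each subset V ⊆ X/∼, compute π^{-1}(V) ⊆ X and check whether π^{-1}(V) ∈ τ. V is open in τ_Q iff π^{-1}(V) ∈ τ.
  V = {}: π^{-1}(V) = ∅ ∈ τ ✓.
  V = {[x76]}: π^{-1}(V) = {x76} ∉ τ ✗.
  V = {[x77]}: π^{-1}(V) = {x77} ∈ τ ✓.
  V = {[x76], [x77]}: π^{-1}(V) = {x76, x77} ∈ τ ✓.
  V = {[x78=x80]}: π^{-1}(V) = {x78, x80} ∉ τ ✗.
  V = {[x76], [x78=x80]}: π^{-1}(V) = {x76, x78, x80} ∉ τ ✗.
  V = {[x77], [x78=x80]}: π^{-1}(V) = {x77, x78, x80} ∈ τ ✓.
  V = {[x76], [x77], [x78=x80]}: π^{-1}(V) = {x76, x77, x78, x80} ∈ τ ✓.
  V = {[x79]}: π^{-1}(V) = {x79} ∉ τ ✗.
  V = {[x76], [x79]}: π^{-1}(V) = {x76, x79} ∉ τ ✗.
  V = {[x77], [x79]}: π^{-1}(V) = {x77, x79} ∉ τ ✗.
  V = {[x76], [x77], [x79]}: π^{-1}(V) = {x76, x77, x79} ∈ τ ✓.
  V = {[x78=x80], [x79]}: π^{-1}(V) = {x78, x79, x80} ∉ τ ✗.
  V = {[x76], [x78=x80], [x79]}: π^{-1}(V) = {x76, x78, x79, x80} ∉ τ ✗.
  V = {[x77], [x78=x80], [x79]}: π^{-1}(V) = {x77, x78, x79, x80} ∉ τ ✗.
  V = {[x76], [x77], [x78=x80], [x79]}: π^{-1}(V) = {x76, x77, x78, x79, x80} ∈ τ ✓.
Open sets in the quotient: τ_Q = {{}, {[x77]}, {[x76], [x77]}, {[x77], [x78=x80]}, {[x76], [x77], [x78=x80]}, {[x76], [x77], [x79]}, {[x76], [x77], [x78=x80], [x79]}} (7 elements).


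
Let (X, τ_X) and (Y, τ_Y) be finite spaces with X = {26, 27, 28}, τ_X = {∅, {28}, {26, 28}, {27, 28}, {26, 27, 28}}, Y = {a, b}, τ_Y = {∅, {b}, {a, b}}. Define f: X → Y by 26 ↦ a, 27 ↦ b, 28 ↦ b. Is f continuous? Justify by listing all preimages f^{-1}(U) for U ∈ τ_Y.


f IS continuous.

Compute f^{-1}(U) for each U ∈ τ_Y:
  U = ∅: f^{-1}(U) = ∅ ∈ τ_X ✓.
  U = {b}: f^{-1}(U) = {27, 28} ∈ τ_X ✓.
  U = {a, b}: f^{-1}(U) = {26, 27, 28} ∈ τ_X ✓.
Every preimage lies in τ_X, so f IS continuous.


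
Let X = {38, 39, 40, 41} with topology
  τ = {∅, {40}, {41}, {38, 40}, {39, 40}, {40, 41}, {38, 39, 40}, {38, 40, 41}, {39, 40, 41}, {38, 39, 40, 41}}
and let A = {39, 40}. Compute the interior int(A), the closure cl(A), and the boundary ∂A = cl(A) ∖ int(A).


int(A) = {39, 40}, cl(A) = {38, 39, 40}, ∂A = {38}.

Closed sets in (X, τ) are complements of opens:
  closed(X, τ) = {∅, {38}, {39}, {41}, {38, 39}, {38, 41}, {39, 41}, {38, 39, 40}, {38, 39, 41}, {38, 39, 40, 41}}.
int(A) = ⋃ {U ∈ τ : U ⊆ A}. Opens contained in A: ∅, {40}, {39, 40}.
Taking the union of these: int(A) = {39, 40}.
cl(A) = ⋂ {C closed : A ⊆ C}. Closed sets containing A: {38, 39, 40}, {38, 39, 40, 41}.
Intersecting these: cl(A) = {38, 39, 40}.
∂A = cl(A) ∖ int(A) = {38, 39, 40} ∖ {39, 40} = {38}.


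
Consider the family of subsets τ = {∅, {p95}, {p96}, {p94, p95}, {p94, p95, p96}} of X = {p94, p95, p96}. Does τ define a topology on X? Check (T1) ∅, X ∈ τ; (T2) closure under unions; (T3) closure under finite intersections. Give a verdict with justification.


τ is NOT a topology on X.

Axiom (T1): ∅ ∈ τ? Yes; X ∈ τ? Yes.
Axiom (T2/T3): check pairwise unions and intersections of members of τ.
Counterexample for (T2): {p95} ∪ {p96} = {p95, p96} ∉ τ. Therefore τ is NOT a topology.


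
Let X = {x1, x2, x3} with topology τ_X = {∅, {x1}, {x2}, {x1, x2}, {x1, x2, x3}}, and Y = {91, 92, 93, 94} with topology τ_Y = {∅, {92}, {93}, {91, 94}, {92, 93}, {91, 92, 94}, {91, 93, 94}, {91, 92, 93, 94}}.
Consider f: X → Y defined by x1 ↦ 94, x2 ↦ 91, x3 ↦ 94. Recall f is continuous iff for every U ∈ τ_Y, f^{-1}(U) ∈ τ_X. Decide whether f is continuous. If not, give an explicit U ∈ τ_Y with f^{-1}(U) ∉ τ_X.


f IS continuous.

Compute f^{-1}(U) for each U ∈ τ_Y:
  U = ∅: f^{-1}(U) = ∅ ∈ τ_X ✓.
  U = {92}: f^{-1}(U) = ∅ ∈ τ_X ✓.
  U = {93}: f^{-1}(U) = ∅ ∈ τ_X ✓.
  U = {91, 94}: f^{-1}(U) = {x1, x2, x3} ∈ τ_X ✓.
  U = {92, 93}: f^{-1}(U) = ∅ ∈ τ_X ✓.
  U = {91, 92, 94}: f^{-1}(U) = {x1, x2, x3} ∈ τ_X ✓.
  U = {91, 93, 94}: f^{-1}(U) = {x1, x2, x3} ∈ τ_X ✓.
  U = {91, 92, 93, 94}: f^{-1}(U) = {x1, x2, x3} ∈ τ_X ✓.
Every preimage lies in τ_X, so f IS continuous.


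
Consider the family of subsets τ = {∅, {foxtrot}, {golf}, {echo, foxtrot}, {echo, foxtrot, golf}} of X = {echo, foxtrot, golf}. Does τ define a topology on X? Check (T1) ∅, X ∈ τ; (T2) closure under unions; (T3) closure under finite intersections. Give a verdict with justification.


τ is NOT a topology on X.

Axiom (T1): ∅ ∈ τ? Yes; X ∈ τ? Yes.
Axiom (T2/T3): check pairwise unions and intersections of members of τ.
Counterexample for (T2): {foxtrot} ∪ {golf} = {foxtrot, golf} ∉ τ. Therefore τ is NOT a topology.


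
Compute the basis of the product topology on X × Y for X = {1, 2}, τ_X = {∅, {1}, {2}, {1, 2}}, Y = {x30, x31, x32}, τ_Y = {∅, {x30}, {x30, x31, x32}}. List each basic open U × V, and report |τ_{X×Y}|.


Basis B = {∅ × ∅, {1} × {x30}, {2} × {x30}, {1, 2} × {x30}, {1} × {x30, x31, x32}, {2} × {x30, x31, x32}, {1, 2} × {x30, x31, x32}}; |τ_{X×Y}| = 9.

Enumerate products U × V with U ∈ τ_X, V ∈ τ_Y (deduplicated):
  ∅ × ∅ = {} (∅)
  {1} × {x30} = {(1,x30)}
  {2} × {x30} = {(2,x30)}
  {1, 2} × {x30} = {(1,x30), (2,x30)}
  {1} × {x30, x31, x32} = {(1,x30), (1,x31), (1,x32)}
  {2} × {x30, x31, x32} = {(2,x30), (2,x31), (2,x32)}
  {1, 2} × {x30, x31, x32} = {(1,x30), (1,x31), (1,x32), (2,x30), (2,x31), (2,x32)}
These 7 distinct sets form the basis B.
Close under arbitrary unions to get τ_{X×Y}; counting gives |τ_{X×Y}| = 9.


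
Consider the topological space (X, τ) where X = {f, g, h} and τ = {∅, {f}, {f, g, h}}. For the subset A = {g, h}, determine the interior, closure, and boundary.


int(A) = ∅, cl(A) = {g, h}, ∂A = {g, h}.

Closed sets in (X, τ) are complements of opens:
  closed(X, τ) = {∅, {g, h}, {f, g, h}}.
int(A) = ⋃ {U ∈ τ : U ⊆ A}. Opens contained in A: ∅.
Taking the union of these: int(A) = ∅.
cl(A) = ⋂ {C closed : A ⊆ C}. Closed sets containing A: {g, h}, {f, g, h}.
Intersecting these: cl(A) = {g, h}.
∂A = cl(A) ∖ int(A) = {g, h} ∖ ∅ = {g, h}.


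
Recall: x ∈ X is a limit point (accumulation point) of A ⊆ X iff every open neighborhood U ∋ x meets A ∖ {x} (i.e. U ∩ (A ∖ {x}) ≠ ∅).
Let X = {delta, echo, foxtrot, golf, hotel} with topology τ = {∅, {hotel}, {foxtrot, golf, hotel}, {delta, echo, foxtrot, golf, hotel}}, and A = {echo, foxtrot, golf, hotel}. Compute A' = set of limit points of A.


A' = {delta, echo, foxtrot, golf}

For each x ∈ X, list the open sets U ∈ τ with x ∈ U, then check whether U ∩ (A ∖ {x}) ≠ ∅ for every such U.
  x = delta: opens ∋ x are {delta, echo, foxtrot, golf, hotel}; each meets A ∖ {delta}, so x IS a limit point.
  x = echo: opens ∋ x are {delta, echo, foxtrot, golf, hotel}; each meets A ∖ {echo}, so x IS a limit point.
  x = foxtrot: opens ∋ x are {foxtrot, golf, hotel}, {delta, echo, foxtrot, golf, hotel}; each meets A ∖ {foxtrot}, so x IS a limit point.
  x = golf: opens ∋ x are {foxtrot, golf, hotel}, {delta, echo, foxtrot, golf, hotel}; each meets A ∖ {golf}, so x IS a limit point.
  x = hotel: open {hotel} ∋ x has {hotel} ∩ (A ∖ {hotel}) = ∅, so x is NOT a limit point.
Collecting: A' = {delta, echo, foxtrot, golf}.


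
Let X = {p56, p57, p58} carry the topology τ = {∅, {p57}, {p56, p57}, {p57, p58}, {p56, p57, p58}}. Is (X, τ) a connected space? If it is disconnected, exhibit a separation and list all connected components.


(X, τ) is connected.

Find clopen sets (U ∈ τ with X ∖ U ∈ τ):
  U = ∅, X ∖ U = {p56, p57, p58} — both open, so U is clopen.
  U = {p56, p57, p58}, X ∖ U = ∅ — both open, so U is clopen.
Only trivial clopens (∅ and X) exist, so (X, τ) is connected.
Compute connected components by grouping points that agree on all clopens:
  component: {p56, p57, p58}


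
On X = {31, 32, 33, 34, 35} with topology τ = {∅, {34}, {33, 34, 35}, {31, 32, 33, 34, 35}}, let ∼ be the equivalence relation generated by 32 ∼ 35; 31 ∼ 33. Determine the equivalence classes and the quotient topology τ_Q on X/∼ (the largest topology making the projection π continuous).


X/∼ = {[31=33], [32=35], [34]}; |τ_Q| = 3.

Equivalence classes: [31=33], [32=35], [34].
Quotient map π: X → X/∼ sends 31 ↦ [31=33], 32 ↦ [32=35], 33 ↦ [31=33], 34 ↦ [34], 35 ↦ [32=35].
For each subset V ⊆ X/∼, compute π^{-1}(V) ⊆ X and check whether π^{-1}(V) ∈ τ. V is open in τ_Q iff π^{-1}(V) ∈ τ.
  V = {}: π^{-1}(V) = ∅ ∈ τ ✓.
  V = {[31=33]}: π^{-1}(V) = {31, 33} ∉ τ ✗.
  V = {[32=35]}: π^{-1}(V) = {32, 35} ∉ τ ✗.
  V = {[31=33], [32=35]}: π^{-1}(V) = {31, 32, 33, 35} ∉ τ ✗.
  V = {[34]}: π^{-1}(V) = {34} ∈ τ ✓.
  V = {[31=33], [34]}: π^{-1}(V) = {31, 33, 34} ∉ τ ✗.
  V = {[32=35], [34]}: π^{-1}(V) = {32, 34, 35} ∉ τ ✗.
  V = {[31=33], [32=35], [34]}: π^{-1}(V) = {31, 32, 33, 34, 35} ∈ τ ✓.
Open sets in the quotient: τ_Q = {{}, {[34]}, {[31=33], [32=35], [34]}} (3 elements).


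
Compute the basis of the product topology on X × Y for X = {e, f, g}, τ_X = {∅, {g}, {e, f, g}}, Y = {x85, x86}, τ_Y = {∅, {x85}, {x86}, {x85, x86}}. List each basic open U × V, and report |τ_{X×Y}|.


Basis B = {∅ × ∅, {g} × {x85}, {g} × {x86}, {g} × {x85, x86}, {e, f, g} × {x85}, {e, f, g} × {x86}, {e, f, g} × {x85, x86}}; |τ_{X×Y}| = 9.

Enumerate products U × V with U ∈ τ_X, V ∈ τ_Y (deduplicated):
  ∅ × ∅ = {} (∅)
  {g} × {x85} = {(g,x85)}
  {g} × {x86} = {(g,x86)}
  {g} × {x85, x86} = {(g,x85), (g,x86)}
  {e, f, g} × {x85} = {(e,x85), (f,x85), (g,x85)}
  {e, f, g} × {x86} = {(e,x86), (f,x86), (g,x86)}
  {e, f, g} × {x85, x86} = {(e,x85), (e,x86), (f,x85), (f,x86), (g,x85), (g,x86)}
These 7 distinct sets form the basis B.
Close under arbitrary unions to get τ_{X×Y}; counting gives |τ_{X×Y}| = 9.


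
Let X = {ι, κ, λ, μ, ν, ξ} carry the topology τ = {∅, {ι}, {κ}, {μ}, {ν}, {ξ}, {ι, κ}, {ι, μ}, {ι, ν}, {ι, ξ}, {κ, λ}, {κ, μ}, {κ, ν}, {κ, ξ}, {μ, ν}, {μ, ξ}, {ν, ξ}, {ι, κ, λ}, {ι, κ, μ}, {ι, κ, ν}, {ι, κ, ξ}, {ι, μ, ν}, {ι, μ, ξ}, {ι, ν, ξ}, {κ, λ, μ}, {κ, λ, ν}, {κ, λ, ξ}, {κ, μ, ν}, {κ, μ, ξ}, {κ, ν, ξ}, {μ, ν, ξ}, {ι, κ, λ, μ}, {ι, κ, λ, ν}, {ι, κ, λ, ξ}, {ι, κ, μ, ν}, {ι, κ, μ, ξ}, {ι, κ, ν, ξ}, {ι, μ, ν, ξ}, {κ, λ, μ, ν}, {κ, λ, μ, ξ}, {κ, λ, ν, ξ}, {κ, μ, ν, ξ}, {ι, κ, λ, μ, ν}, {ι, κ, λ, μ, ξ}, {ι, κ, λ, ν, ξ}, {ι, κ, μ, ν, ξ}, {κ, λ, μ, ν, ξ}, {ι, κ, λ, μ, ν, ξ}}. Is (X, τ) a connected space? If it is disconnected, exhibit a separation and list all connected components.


(X, τ) is disconnected; components = [{ι}, {μ}, {ν}, {ξ}, {κ, λ}].

Find clopen sets (U ∈ τ with X ∖ U ∈ τ):
  U = ∅, X ∖ U = {ι, κ, λ, μ, ν, ξ} — both open, so U is clopen.
  U = {ι}, X ∖ U = {κ, λ, μ, ν, ξ} — both open, so U is clopen.
  U = {μ}, X ∖ U = {ι, κ, λ, ν, ξ} — both open, so U is clopen.
  U = {ν}, X ∖ U = {ι, κ, λ, μ, ξ} — both open, so U is clopen.
  U = {ξ}, X ∖ U = {ι, κ, λ, μ, ν} — both open, so U is clopen.
  U = {ι, μ}, X ∖ U = {κ, λ, ν, ξ} — both open, so U is clopen.
  U = {ι, ν}, X ∖ U = {κ, λ, μ, ξ} — both open, so U is clopen.
  U = {ι, ξ}, X ∖ U = {κ, λ, μ, ν} — both open, so U is clopen.
  U = {κ, λ}, X ∖ U = {ι, μ, ν, ξ} — both open, so U is clopen.
  U = {μ, ν}, X ∖ U = {ι, κ, λ, ξ} — both open, so U is clopen.
  U = {μ, ξ}, X ∖ U = {ι, κ, λ, ν} — both open, so U is clopen.
  U = {ν, ξ}, X ∖ U = {ι, κ, λ, μ} — both open, so U is clopen.
  U = {ι, κ, λ}, X ∖ U = {μ, ν, ξ} — both open, so U is clopen.
  U = {ι, μ, ν}, X ∖ U = {κ, λ, ξ} — both open, so U is clopen.
  U = {ι, μ, ξ}, X ∖ U = {κ, λ, ν} — both open, so U is clopen.
  U = {ι, ν, ξ}, X ∖ U = {κ, λ, μ} — both open, so U is clopen.
  U = {κ, λ, μ}, X ∖ U = {ι, ν, ξ} — both open, so U is clopen.
  U = {κ, λ, ν}, X ∖ U = {ι, μ, ξ} — both open, so U is clopen.
  U = {κ, λ, ξ}, X ∖ U = {ι, μ, ν} — both open, so U is clopen.
  U = {μ, ν, ξ}, X ∖ U = {ι, κ, λ} — both open, so U is clopen.
  U = {ι, κ, λ, μ}, X ∖ U = {ν, ξ} — both open, so U is clopen.
  U = {ι, κ, λ, ν}, X ∖ U = {μ, ξ} — both open, so U is clopen.
  U = {ι, κ, λ, ξ}, X ∖ U = {μ, ν} — both open, so U is clopen.
  U = {ι, μ, ν, ξ}, X ∖ U = {κ, λ} — both open, so U is clopen.
  U = {κ, λ, μ, ν}, X ∖ U = {ι, ξ} — both open, so U is clopen.
  U = {κ, λ, μ, ξ}, X ∖ U = {ι, ν} — both open, so U is clopen.
  U = {κ, λ, ν, ξ}, X ∖ U = {ι, μ} — both open, so U is clopen.
  U = {ι, κ, λ, μ, ν}, X ∖ U = {ξ} — both open, so U is clopen.
  U = {ι, κ, λ, μ, ξ}, X ∖ U = {ν} — both open, so U is clopen.
  U = {ι, κ, λ, ν, ξ}, X ∖ U = {μ} — both open, so U is clopen.
  U = {κ, λ, μ, ν, ξ}, X ∖ U = {ι} — both open, so U is clopen.
  U = {ι, κ, λ, μ, ν, ξ}, X ∖ U = ∅ — both open, so U is clopen.
Nontrivial clopen(s) exist: e.g. {ι, κ, λ, μ}. So (X, τ) is disconnected.
Compute connected components by grouping points that agree on all clopens:
  component: {ι}
  component: {μ}
  component: {ν}
  component: {ξ}
  component: {κ, λ}


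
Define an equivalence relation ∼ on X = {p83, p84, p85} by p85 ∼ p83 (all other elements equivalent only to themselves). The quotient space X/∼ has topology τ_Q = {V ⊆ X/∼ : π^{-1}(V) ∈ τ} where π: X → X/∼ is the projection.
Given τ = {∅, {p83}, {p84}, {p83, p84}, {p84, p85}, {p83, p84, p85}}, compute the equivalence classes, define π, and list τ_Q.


X/∼ = {[p83=p85], [p84]}; |τ_Q| = 3.

Equivalence classes: [p83=p85], [p84].
Quotient map π: X → X/∼ sends p83 ↦ [p83=p85], p84 ↦ [p84], p85 ↦ [p83=p85].
For each subset V ⊆ X/∼, compute π^{-1}(V) ⊆ X and check whether π^{-1}(V) ∈ τ. V is open in τ_Q iff π^{-1}(V) ∈ τ.
  V = {}: π^{-1}(V) = ∅ ∈ τ ✓.
  V = {[p83=p85]}: π^{-1}(V) = {p83, p85} ∉ τ ✗.
  V = {[p84]}: π^{-1}(V) = {p84} ∈ τ ✓.
  V = {[p83=p85], [p84]}: π^{-1}(V) = {p83, p84, p85} ∈ τ ✓.
Open sets in the quotient: τ_Q = {{}, {[p84]}, {[p83=p85], [p84]}} (3 elements).


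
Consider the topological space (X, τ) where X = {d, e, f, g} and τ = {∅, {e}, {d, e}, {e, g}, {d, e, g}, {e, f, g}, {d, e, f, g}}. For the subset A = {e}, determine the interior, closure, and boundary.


int(A) = {e}, cl(A) = {d, e, f, g}, ∂A = {d, f, g}.

Closed sets in (X, τ) are complements of opens:
  closed(X, τ) = {∅, {d}, {f}, {d, f}, {f, g}, {d, f, g}, {d, e, f, g}}.
int(A) = ⋃ {U ∈ τ : U ⊆ A}. Opens contained in A: ∅, {e}.
Taking the union of these: int(A) = {e}.
cl(A) = ⋂ {C closed : A ⊆ C}. Closed sets containing A: {d, e, f, g}.
Intersecting these: cl(A) = {d, e, f, g}.
∂A = cl(A) ∖ int(A) = {d, e, f, g} ∖ {e} = {d, f, g}.


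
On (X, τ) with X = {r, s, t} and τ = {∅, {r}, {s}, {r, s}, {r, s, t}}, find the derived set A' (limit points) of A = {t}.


A' = ∅

For each x ∈ X, list the open sets U ∈ τ with x ∈ U, then check whether U ∩ (A ∖ {x}) ≠ ∅ for every such U.
  x = r: open {r} ∋ x has {r} ∩ (A ∖ {r}) = ∅, so x is NOT a limit point.
  x = s: open {s} ∋ x has {s} ∩ (A ∖ {s}) = ∅, so x is NOT a limit point.
  x = t: open {r, s, t} ∋ x has {r, s, t} ∩ (A ∖ {t}) = ∅, so x is NOT a limit point.
Collecting: A' = ∅.


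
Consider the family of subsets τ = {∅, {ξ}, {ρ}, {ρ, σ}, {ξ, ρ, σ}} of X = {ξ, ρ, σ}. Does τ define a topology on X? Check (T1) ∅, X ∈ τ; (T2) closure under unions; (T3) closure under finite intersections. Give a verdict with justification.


τ is NOT a topology on X.

Axiom (T1): ∅ ∈ τ? Yes; X ∈ τ? Yes.
Axiom (T2/T3): check pairwise unions and intersections of members of τ.
Counterexample for (T2): {ξ} ∪ {ρ} = {ξ, ρ} ∉ τ. Therefore τ is NOT a topology.


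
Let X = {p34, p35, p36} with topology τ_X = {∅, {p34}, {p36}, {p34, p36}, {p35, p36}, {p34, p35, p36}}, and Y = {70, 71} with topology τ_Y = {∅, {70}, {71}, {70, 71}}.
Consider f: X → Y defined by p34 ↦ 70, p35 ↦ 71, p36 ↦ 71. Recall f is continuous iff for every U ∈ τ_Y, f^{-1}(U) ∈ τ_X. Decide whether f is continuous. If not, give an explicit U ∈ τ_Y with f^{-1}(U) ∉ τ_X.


f IS continuous.

Compute f^{-1}(U) for each U ∈ τ_Y:
  U = ∅: f^{-1}(U) = ∅ ∈ τ_X ✓.
  U = {70}: f^{-1}(U) = {p34} ∈ τ_X ✓.
  U = {71}: f^{-1}(U) = {p35, p36} ∈ τ_X ✓.
  U = {70, 71}: f^{-1}(U) = {p34, p35, p36} ∈ τ_X ✓.
Every preimage lies in τ_X, so f IS continuous.


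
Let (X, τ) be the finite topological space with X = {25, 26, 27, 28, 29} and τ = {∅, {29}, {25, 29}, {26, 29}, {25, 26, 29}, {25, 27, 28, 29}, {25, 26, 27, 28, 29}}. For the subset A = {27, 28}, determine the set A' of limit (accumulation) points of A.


A' = {27, 28}

For each x ∈ X, list the open sets U ∈ τ with x ∈ U, then check whether U ∩ (A ∖ {x}) ≠ ∅ for every such U.
  x = 25: open {25, 29} ∋ x has {25, 29} ∩ (A ∖ {25}) = ∅, so x is NOT a limit point.
  x = 26: open {26, 29} ∋ x has {26, 29} ∩ (A ∖ {26}) = ∅, so x is NOT a limit point.
  x = 27: opens ∋ x are {25, 27, 28, 29}, {25, 26, 27, 28, 29}; each meets A ∖ {27}, so x IS a limit point.
  x = 28: opens ∋ x are {25, 27, 28, 29}, {25, 26, 27, 28, 29}; each meets A ∖ {28}, so x IS a limit point.
  x = 29: open {29} ∋ x has {29} ∩ (A ∖ {29}) = ∅, so x is NOT a limit point.
Collecting: A' = {27, 28}.


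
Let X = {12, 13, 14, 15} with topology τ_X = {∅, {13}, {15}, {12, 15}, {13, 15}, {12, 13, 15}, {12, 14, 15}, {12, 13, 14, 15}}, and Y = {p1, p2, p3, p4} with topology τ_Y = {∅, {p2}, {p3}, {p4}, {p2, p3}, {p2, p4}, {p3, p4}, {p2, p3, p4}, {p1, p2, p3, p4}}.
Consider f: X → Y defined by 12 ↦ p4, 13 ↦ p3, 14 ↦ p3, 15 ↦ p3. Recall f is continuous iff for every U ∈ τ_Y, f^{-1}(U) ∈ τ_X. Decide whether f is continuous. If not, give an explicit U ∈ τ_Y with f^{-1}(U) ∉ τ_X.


f is NOT continuous.

Compute f^{-1}(U) for each U ∈ τ_Y:
  U = ∅: f^{-1}(U) = ∅ ∈ τ_X ✓.
  U = {p2}: f^{-1}(U) = ∅ ∈ τ_X ✓.
  U = {p3}: f^{-1}(U) = {13, 14, 15} ∉ τ_X ✗.
  U = {p4}: f^{-1}(U) = {12} ∉ τ_X ✗.
  U = {p2, p3}: f^{-1}(U) = {13, 14, 15} ∉ τ_X ✗.
  U = {p2, p4}: f^{-1}(U) = {12} ∉ τ_X ✗.
  U = {p3, p4}: f^{-1}(U) = {12, 13, 14, 15} ∈ τ_X ✓.
  U = {p2, p3, p4}: f^{-1}(U) = {12, 13, 14, 15} ∈ τ_X ✓.
  U = {p1, p2, p3, p4}: f^{-1}(U) = {12, 13, 14, 15} ∈ τ_X ✓.
Found U = {p3} with f^{-1}(U) = {13, 14, 15} not in τ_X. Therefore f is NOT continuous.


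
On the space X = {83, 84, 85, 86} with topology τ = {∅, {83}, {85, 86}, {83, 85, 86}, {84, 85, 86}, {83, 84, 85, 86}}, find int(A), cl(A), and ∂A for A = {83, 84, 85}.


int(A) = {83}, cl(A) = {83, 84, 85, 86}, ∂A = {84, 85, 86}.

Closed sets in (X, τ) are complements of opens:
  closed(X, τ) = {∅, {83}, {84}, {83, 84}, {84, 85, 86}, {83, 84, 85, 86}}.
int(A) = ⋃ {U ∈ τ : U ⊆ A}. Opens contained in A: ∅, {83}.
Taking the union of these: int(A) = {83}.
cl(A) = ⋂ {C closed : A ⊆ C}. Closed sets containing A: {83, 84, 85, 86}.
Intersecting these: cl(A) = {83, 84, 85, 86}.
∂A = cl(A) ∖ int(A) = {83, 84, 85, 86} ∖ {83} = {84, 85, 86}.


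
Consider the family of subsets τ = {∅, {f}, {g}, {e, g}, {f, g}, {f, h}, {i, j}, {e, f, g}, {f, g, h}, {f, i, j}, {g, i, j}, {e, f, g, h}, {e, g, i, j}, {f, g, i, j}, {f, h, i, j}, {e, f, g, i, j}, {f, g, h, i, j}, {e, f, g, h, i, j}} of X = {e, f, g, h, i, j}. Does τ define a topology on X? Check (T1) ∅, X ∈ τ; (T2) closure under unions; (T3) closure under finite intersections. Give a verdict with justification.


τ IS a topology on X.

Axiom (T1): ∅ ∈ τ? Yes; X ∈ τ? Yes.
Axiom (T2/T3): check pairwise unions and intersections of members of τ.
All pairwise intersections and unions checked — each lies in τ. Therefore τ satisfies (T1), (T2), (T3): it IS a topology on X.


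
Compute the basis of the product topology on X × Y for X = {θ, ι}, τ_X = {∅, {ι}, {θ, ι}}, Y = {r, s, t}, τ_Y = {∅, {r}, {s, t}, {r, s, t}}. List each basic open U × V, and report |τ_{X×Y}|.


Basis B = {∅ × ∅, {ι} × {r}, {θ, ι} × {r}, {ι} × {s, t}, {ι} × {r, s, t}, {θ, ι} × {s, t}, {θ, ι} × {r, s, t}}; |τ_{X×Y}| = 9.

Enumerate products U × V with U ∈ τ_X, V ∈ τ_Y (deduplicated):
  ∅ × ∅ = {} (∅)
  {ι} × {r} = {(ι,r)}
  {θ, ι} × {r} = {(θ,r), (ι,r)}
  {ι} × {s, t} = {(ι,s), (ι,t)}
  {ι} × {r, s, t} = {(ι,r), (ι,s), (ι,t)}
  {θ, ι} × {s, t} = {(θ,s), (θ,t), (ι,s), (ι,t)}
  {θ, ι} × {r, s, t} = {(θ,r), (θ,s), (θ,t), (ι,r), (ι,s), (ι,t)}
These 7 distinct sets form the basis B.
Close under arbitrary unions to get τ_{X×Y}; counting gives |τ_{X×Y}| = 9.


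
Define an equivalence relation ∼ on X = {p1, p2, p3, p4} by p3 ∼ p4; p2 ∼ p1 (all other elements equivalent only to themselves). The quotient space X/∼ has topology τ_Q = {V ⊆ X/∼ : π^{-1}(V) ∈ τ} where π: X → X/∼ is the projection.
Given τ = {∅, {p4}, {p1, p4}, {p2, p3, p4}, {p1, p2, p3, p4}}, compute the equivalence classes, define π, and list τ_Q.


X/∼ = {[p1=p2], [p3=p4]}; |τ_Q| = 2.

Equivalence classes: [p1=p2], [p3=p4].
Quotient map π: X → X/∼ sends p1 ↦ [p1=p2], p2 ↦ [p1=p2], p3 ↦ [p3=p4], p4 ↦ [p3=p4].
For each subset V ⊆ X/∼, compute π^{-1}(V) ⊆ X and check whether π^{-1}(V) ∈ τ. V is open in τ_Q iff π^{-1}(V) ∈ τ.
  V = {}: π^{-1}(V) = ∅ ∈ τ ✓.
  V = {[p1=p2]}: π^{-1}(V) = {p1, p2} ∉ τ ✗.
  V = {[p3=p4]}: π^{-1}(V) = {p3, p4} ∉ τ ✗.
  V = {[p1=p2], [p3=p4]}: π^{-1}(V) = {p1, p2, p3, p4} ∈ τ ✓.
Open sets in the quotient: τ_Q = {{}, {[p1=p2], [p3=p4]}} (2 elements).


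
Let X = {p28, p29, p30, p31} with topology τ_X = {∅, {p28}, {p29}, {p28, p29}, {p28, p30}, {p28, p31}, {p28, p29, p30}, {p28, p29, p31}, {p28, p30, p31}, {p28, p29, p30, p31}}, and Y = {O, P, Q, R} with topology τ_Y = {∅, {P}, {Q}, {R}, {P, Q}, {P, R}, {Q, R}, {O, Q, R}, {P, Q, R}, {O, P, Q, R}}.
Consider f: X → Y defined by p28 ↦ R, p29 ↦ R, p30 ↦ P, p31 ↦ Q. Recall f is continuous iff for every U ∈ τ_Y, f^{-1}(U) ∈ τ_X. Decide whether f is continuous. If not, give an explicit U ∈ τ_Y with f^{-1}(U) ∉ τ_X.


f is NOT continuous.

Compute f^{-1}(U) for each U ∈ τ_Y:
  U = ∅: f^{-1}(U) = ∅ ∈ τ_X ✓.
  U = {P}: f^{-1}(U) = {p30} ∉ τ_X ✗.
  U = {Q}: f^{-1}(U) = {p31} ∉ τ_X ✗.
  U = {R}: f^{-1}(U) = {p28, p29} ∈ τ_X ✓.
  U = {P, Q}: f^{-1}(U) = {p30, p31} ∉ τ_X ✗.
  U = {P, R}: f^{-1}(U) = {p28, p29, p30} ∈ τ_X ✓.
  U = {Q, R}: f^{-1}(U) = {p28, p29, p31} ∈ τ_X ✓.
  U = {O, Q, R}: f^{-1}(U) = {p28, p29, p31} ∈ τ_X ✓.
  U = {P, Q, R}: f^{-1}(U) = {p28, p29, p30, p31} ∈ τ_X ✓.
  U = {O, P, Q, R}: f^{-1}(U) = {p28, p29, p30, p31} ∈ τ_X ✓.
Found U = {P} with f^{-1}(U) = {p30} not in τ_X. Therefore f is NOT continuous.


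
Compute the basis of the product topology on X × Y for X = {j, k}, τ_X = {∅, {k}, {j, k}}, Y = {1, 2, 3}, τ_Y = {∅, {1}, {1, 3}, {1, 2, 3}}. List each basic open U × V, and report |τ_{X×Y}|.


Basis B = {∅ × ∅, {k} × {1}, {j, k} × {1}, {k} × {1, 3}, {k} × {1, 2, 3}, {j, k} × {1, 3}, {j, k} × {1, 2, 3}}; |τ_{X×Y}| = 10.

Enumerate products U × V with U ∈ τ_X, V ∈ τ_Y (deduplicated):
  ∅ × ∅ = {} (∅)
  {k} × {1} = {(k,1)}
  {j, k} × {1} = {(j,1), (k,1)}
  {k} × {1, 3} = {(k,1), (k,3)}
  {k} × {1, 2, 3} = {(k,1), (k,2), (k,3)}
  {j, k} × {1, 3} = {(j,1), (j,3), (k,1), (k,3)}
  {j, k} × {1, 2, 3} = {(j,1), (j,2), (j,3), (k,1), (k,2), (k,3)}
These 7 distinct sets form the basis B.
Close under arbitrary unions to get τ_{X×Y}; counting gives |τ_{X×Y}| = 10.


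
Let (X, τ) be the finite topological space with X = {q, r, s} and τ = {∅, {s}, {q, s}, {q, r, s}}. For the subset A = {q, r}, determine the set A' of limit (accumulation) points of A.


A' = {r}

For each x ∈ X, list the open sets U ∈ τ with x ∈ U, then check whether U ∩ (A ∖ {x}) ≠ ∅ for every such U.
  x = q: open {q, s} ∋ x has {q, s} ∩ (A ∖ {q}) = ∅, so x is NOT a limit point.
  x = r: opens ∋ x are {q, r, s}; each meets A ∖ {r}, so x IS a limit point.
  x = s: open {s} ∋ x has {s} ∩ (A ∖ {s}) = ∅, so x is NOT a limit point.
Collecting: A' = {r}.


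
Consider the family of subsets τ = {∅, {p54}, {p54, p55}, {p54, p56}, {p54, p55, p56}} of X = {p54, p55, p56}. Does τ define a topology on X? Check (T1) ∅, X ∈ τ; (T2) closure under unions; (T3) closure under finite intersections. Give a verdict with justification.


τ IS a topology on X.

Axiom (T1): ∅ ∈ τ? Yes; X ∈ τ? Yes.
Axiom (T2/T3): check pairwise unions and intersections of members of τ.
All pairwise intersections and unions checked — each lies in τ. Therefore τ satisfies (T1), (T2), (T3): it IS a topology on X.


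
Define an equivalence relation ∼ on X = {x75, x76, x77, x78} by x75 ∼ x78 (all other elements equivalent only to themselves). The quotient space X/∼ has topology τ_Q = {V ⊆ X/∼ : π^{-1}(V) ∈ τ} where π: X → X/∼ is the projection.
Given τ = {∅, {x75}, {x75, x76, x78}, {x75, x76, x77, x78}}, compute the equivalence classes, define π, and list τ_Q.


X/∼ = {[x75=x78], [x76], [x77]}; |τ_Q| = 3.

Equivalence classes: [x75=x78], [x76], [x77].
Quotient map π: X → X/∼ sends x75 ↦ [x75=x78], x76 ↦ [x76], x77 ↦ [x77], x78 ↦ [x75=x78].
For each subset V ⊆ X/∼, compute π^{-1}(V) ⊆ X and check whether π^{-1}(V) ∈ τ. V is open in τ_Q iff π^{-1}(V) ∈ τ.
  V = {}: π^{-1}(V) = ∅ ∈ τ ✓.
  V = {[x75=x78]}: π^{-1}(V) = {x75, x78} ∉ τ ✗.
  V = {[x76]}: π^{-1}(V) = {x76} ∉ τ ✗.
  V = {[x75=x78], [x76]}: π^{-1}(V) = {x75, x76, x78} ∈ τ ✓.
  V = {[x77]}: π^{-1}(V) = {x77} ∉ τ ✗.
  V = {[x75=x78], [x77]}: π^{-1}(V) = {x75, x77, x78} ∉ τ ✗.
  V = {[x76], [x77]}: π^{-1}(V) = {x76, x77} ∉ τ ✗.
  V = {[x75=x78], [x76], [x77]}: π^{-1}(V) = {x75, x76, x77, x78} ∈ τ ✓.
Open sets in the quotient: τ_Q = {{}, {[x75=x78], [x76]}, {[x75=x78], [x76], [x77]}} (3 elements).


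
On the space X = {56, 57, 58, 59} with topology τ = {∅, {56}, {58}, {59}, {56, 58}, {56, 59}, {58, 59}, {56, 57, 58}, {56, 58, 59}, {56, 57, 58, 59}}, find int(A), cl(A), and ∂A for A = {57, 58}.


int(A) = {58}, cl(A) = {57, 58}, ∂A = {57}.

Closed sets in (X, τ) are complements of opens:
  closed(X, τ) = {∅, {57}, {59}, {56, 57}, {57, 58}, {57, 59}, {56, 57, 58}, {56, 57, 59}, {57, 58, 59}, {56, 57, 58, 59}}.
int(A) = ⋃ {U ∈ τ : U ⊆ A}. Opens contained in A: ∅, {58}.
Taking the union of these: int(A) = {58}.
cl(A) = ⋂ {C closed : A ⊆ C}. Closed sets containing A: {57, 58}, {56, 57, 58}, {57, 58, 59}, {56, 57, 58, 59}.
Intersecting these: cl(A) = {57, 58}.
∂A = cl(A) ∖ int(A) = {57, 58} ∖ {58} = {57}.


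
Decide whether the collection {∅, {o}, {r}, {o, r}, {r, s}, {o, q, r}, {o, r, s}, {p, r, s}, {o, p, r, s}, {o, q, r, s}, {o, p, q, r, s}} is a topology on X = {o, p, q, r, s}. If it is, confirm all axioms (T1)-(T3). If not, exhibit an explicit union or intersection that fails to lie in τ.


τ IS a topology on X.

Axiom (T1): ∅ ∈ τ? Yes; X ∈ τ? Yes.
Axiom (T2/T3): check pairwise unions and intersections of members of τ.
All pairwise intersections and unions checked — each lies in τ. Therefore τ satisfies (T1), (T2), (T3): it IS a topology on X.


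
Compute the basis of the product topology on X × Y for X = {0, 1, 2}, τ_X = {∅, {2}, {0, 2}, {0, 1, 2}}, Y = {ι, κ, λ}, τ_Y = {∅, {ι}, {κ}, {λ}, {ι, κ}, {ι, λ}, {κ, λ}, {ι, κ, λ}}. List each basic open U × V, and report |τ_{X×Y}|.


Basis B = {∅ × ∅, {2} × {ι}, {2} × {κ}, {2} × {λ}, {0, 2} × {ι}, {0, 2} × {κ}, {0, 2} × {λ}, {2} × {ι, κ}, {2} × {ι, λ}, {2} × {κ, λ}, {0, 1, 2} × {ι}, {0, 1, 2} × {κ}, {0, 1, 2} × {λ}, {2} × {ι, κ, λ}, {0, 2} × {ι, κ}, {0, 2} × {ι, λ}, {0, 2} × {κ, λ}, {0, 2} × {ι, κ, λ}, {0, 1, 2} × {ι, κ}, {0, 1, 2} × {ι, λ}, {0, 1, 2} × {κ, λ}, {0, 1, 2} × {ι, κ, λ}}; |τ_{X×Y}| = 64.

Enumerate products U × V with U ∈ τ_X, V ∈ τ_Y (deduplicated):
  ∅ × ∅ = {} (∅)
  {2} × {ι} = {(2,ι)}
  {2} × {κ} = {(2,κ)}
  {2} × {λ} = {(2,λ)}
  {0, 2} × {ι} = {(0,ι), (2,ι)}
  {0, 2} × {κ} = {(0,κ), (2,κ)}
  {0, 2} × {λ} = {(0,λ), (2,λ)}
  {2} × {ι, κ} = {(2,ι), (2,κ)}
  {2} × {ι, λ} = {(2,ι), (2,λ)}
  {2} × {κ, λ} = {(2,κ), (2,λ)}
  {0, 1, 2} × {ι} = {(0,ι), (1,ι), (2,ι)}
  {0, 1, 2} × {κ} = {(0,κ), (1,κ), (2,κ)}
  {0, 1, 2} × {λ} = {(0,λ), (1,λ), (2,λ)}
  {2} × {ι, κ, λ} = {(2,ι), (2,κ), (2,λ)}
  {0, 2} × {ι, κ} = {(0,ι), (0,κ), (2,ι), (2,κ)}
  {0, 2} × {ι, λ} = {(0,ι), (0,λ), (2,ι), (2,λ)}
  {0, 2} × {κ, λ} = {(0,κ), (0,λ), (2,κ), (2,λ)}
  {0, 2} × {ι, κ, λ} = {(0,ι), (0,κ), (0,λ), (2,ι), (2,κ), (2,λ)}
  {0, 1, 2} × {ι, κ} = {(0,ι), (0,κ), (1,ι), (1,κ), (2,ι), (2,κ)}
  {0, 1, 2} × {ι, λ} = {(0,ι), (0,λ), (1,ι), (1,λ), (2,ι), (2,λ)}
  {0, 1, 2} × {κ, λ} = {(0,κ), (0,λ), (1,κ), (1,λ), (2,κ), (2,λ)}
  {0, 1, 2} × {ι, κ, λ} = {(0,ι), (0,κ), (0,λ), (1,ι), (1,κ), (1,λ), (2,ι), (2,κ), (2,λ)}
These 22 distinct sets form the basis B.
Close under arbitrary unions to get τ_{X×Y}; counting gives |τ_{X×Y}| = 64.


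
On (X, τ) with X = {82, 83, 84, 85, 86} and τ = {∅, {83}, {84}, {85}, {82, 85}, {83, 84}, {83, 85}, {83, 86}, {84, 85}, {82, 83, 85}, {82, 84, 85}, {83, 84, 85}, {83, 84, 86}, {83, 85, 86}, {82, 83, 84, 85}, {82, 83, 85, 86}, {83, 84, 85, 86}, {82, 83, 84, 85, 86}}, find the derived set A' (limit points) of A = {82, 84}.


A' = ∅

For each x ∈ X, list the open sets U ∈ τ with x ∈ U, then check whether U ∩ (A ∖ {x}) ≠ ∅ for every such U.
  x = 82: open {82, 85} ∋ x has {82, 85} ∩ (A ∖ {82}) = ∅, so x is NOT a limit point.
  x = 83: open {83} ∋ x has {83} ∩ (A ∖ {83}) = ∅, so x is NOT a limit point.
  x = 84: open {84} ∋ x has {84} ∩ (A ∖ {84}) = ∅, so x is NOT a limit point.
  x = 85: open {85} ∋ x has {85} ∩ (A ∖ {85}) = ∅, so x is NOT a limit point.
  x = 86: open {83, 86} ∋ x has {83, 86} ∩ (A ∖ {86}) = ∅, so x is NOT a limit point.
Collecting: A' = ∅.


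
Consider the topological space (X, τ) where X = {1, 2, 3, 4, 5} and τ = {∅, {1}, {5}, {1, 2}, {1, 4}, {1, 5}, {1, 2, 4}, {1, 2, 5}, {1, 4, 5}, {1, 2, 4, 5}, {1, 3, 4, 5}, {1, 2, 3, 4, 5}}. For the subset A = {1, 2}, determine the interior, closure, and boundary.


int(A) = {1, 2}, cl(A) = {1, 2, 3, 4}, ∂A = {3, 4}.

Closed sets in (X, τ) are complements of opens:
  closed(X, τ) = {∅, {2}, {3}, {2, 3}, {3, 4}, {3, 5}, {2, 3, 4}, {2, 3, 5}, {3, 4, 5}, {1, 2, 3, 4}, {2, 3, 4, 5}, {1, 2, 3, 4, 5}}.
int(A) = ⋃ {U ∈ τ : U ⊆ A}. Opens contained in A: ∅, {1}, {1, 2}.
Taking the union of these: int(A) = {1, 2}.
cl(A) = ⋂ {C closed : A ⊆ C}. Closed sets containing A: {1, 2, 3, 4}, {1, 2, 3, 4, 5}.
Intersecting these: cl(A) = {1, 2, 3, 4}.
∂A = cl(A) ∖ int(A) = {1, 2, 3, 4} ∖ {1, 2} = {3, 4}.


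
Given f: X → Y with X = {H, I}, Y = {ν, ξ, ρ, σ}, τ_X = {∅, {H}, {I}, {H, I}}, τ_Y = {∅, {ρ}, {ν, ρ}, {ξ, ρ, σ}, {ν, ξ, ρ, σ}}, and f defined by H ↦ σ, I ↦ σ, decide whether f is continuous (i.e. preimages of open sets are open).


f IS continuous.

Compute f^{-1}(U) for each U ∈ τ_Y:
  U = ∅: f^{-1}(U) = ∅ ∈ τ_X ✓.
  U = {ρ}: f^{-1}(U) = ∅ ∈ τ_X ✓.
  U = {ν, ρ}: f^{-1}(U) = ∅ ∈ τ_X ✓.
  U = {ξ, ρ, σ}: f^{-1}(U) = {H, I} ∈ τ_X ✓.
  U = {ν, ξ, ρ, σ}: f^{-1}(U) = {H, I} ∈ τ_X ✓.
Every preimage lies in τ_X, so f IS continuous.


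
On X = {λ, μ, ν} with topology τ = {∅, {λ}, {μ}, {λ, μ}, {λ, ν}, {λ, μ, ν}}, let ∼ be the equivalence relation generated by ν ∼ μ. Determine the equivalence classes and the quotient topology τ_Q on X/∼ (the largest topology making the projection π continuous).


X/∼ = {[λ], [μ=ν]}; |τ_Q| = 3.

Equivalence classes: [λ], [μ=ν].
Quotient map π: X → X/∼ sends λ ↦ [λ], μ ↦ [μ=ν], ν ↦ [μ=ν].
For each subset V ⊆ X/∼, compute π^{-1}(V) ⊆ X and check whether π^{-1}(V) ∈ τ. V is open in τ_Q iff π^{-1}(V) ∈ τ.
  V = {}: π^{-1}(V) = ∅ ∈ τ ✓.
  V = {[λ]}: π^{-1}(V) = {λ} ∈ τ ✓.
  V = {[μ=ν]}: π^{-1}(V) = {μ, ν} ∉ τ ✗.
  V = {[λ], [μ=ν]}: π^{-1}(V) = {λ, μ, ν} ∈ τ ✓.
Open sets in the quotient: τ_Q = {{}, {[λ]}, {[λ], [μ=ν]}} (3 elements).


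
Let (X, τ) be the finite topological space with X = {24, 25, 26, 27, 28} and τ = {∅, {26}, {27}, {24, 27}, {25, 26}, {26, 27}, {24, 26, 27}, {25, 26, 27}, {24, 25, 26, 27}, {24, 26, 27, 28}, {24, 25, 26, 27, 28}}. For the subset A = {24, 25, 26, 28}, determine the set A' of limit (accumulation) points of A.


A' = {25, 28}

For each x ∈ X, list the open sets U ∈ τ with x ∈ U, then check whether U ∩ (A ∖ {x}) ≠ ∅ for every such U.
  x = 24: open {24, 27} ∋ x has {24, 27} ∩ (A ∖ {24}) = ∅, so x is NOT a limit point.
  x = 25: opens ∋ x are {25, 26}, {25, 26, 27}, {24, 25, 26, 27}, {24, 25, 26, 27, 28}; each meets A ∖ {25}, so x IS a limit point.
  x = 26: open {26} ∋ x has {26} ∩ (A ∖ {26}) = ∅, so x is NOT a limit point.
  x = 27: open {27} ∋ x has {27} ∩ (A ∖ {27}) = ∅, so x is NOT a limit point.
  x = 28: opens ∋ x are {24, 26, 27, 28}, {24, 25, 26, 27, 28}; each meets A ∖ {28}, so x IS a limit point.
Collecting: A' = {25, 28}.


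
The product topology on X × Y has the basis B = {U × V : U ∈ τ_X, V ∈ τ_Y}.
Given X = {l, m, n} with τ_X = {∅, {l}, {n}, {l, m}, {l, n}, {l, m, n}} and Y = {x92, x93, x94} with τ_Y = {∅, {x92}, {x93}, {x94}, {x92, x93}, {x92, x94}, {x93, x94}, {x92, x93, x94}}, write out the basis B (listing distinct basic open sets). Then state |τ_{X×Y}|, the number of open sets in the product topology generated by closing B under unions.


Basis B = {∅ × ∅, {l} × {x92}, {l} × {x93}, {l} × {x94}, {n} × {x92}, {n} × {x93}, {n} × {x94}, {l} × {x92, x93}, {l} × {x92, x94}, {l, m} × {x92}, {l, n} × {x92}, {l} × {x93, x94}, {l, m} × {x93}, {l, n} × {x93}, {l, m} × {x94}, {l, n} × {x94}, {n} × {x92, x93}, {n} × {x92, x94}, {n} × {x93, x94}, {l} × {x92, x93, x94}, {l, m, n} × {x92}, {l, m, n} × {x93}, {l, m, n} × {x94}, {n} × {x92, x93, x94}, {l, m} × {x92, x93}, {l, n} × {x92, x93}, {l, m} × {x92, x94}, {l, n} × {x92, x94}, {l, m} × {x93, x94}, {l, n} × {x93, x94}, {l, m} × {x92, x93, x94}, {l, n} × {x92, x93, x94}, {l, m, n} × {x92, x93}, {l, m, n} × {x92, x94}, {l, m, n} × {x93, x94}, {l, m, n} × {x92, x93, x94}}; |τ_{X×Y}| = 216.

Enumerate products U × V with U ∈ τ_X, V ∈ τ_Y (deduplicated):
  ∅ × ∅ = {} (∅)
  {l} × {x92} = {(l,x92)}
  {l} × {x93} = {(l,x93)}
  {l} × {x94} = {(l,x94)}
  {n} × {x92} = {(n,x92)}
  {n} × {x93} = {(n,x93)}
  {n} × {x94} = {(n,x94)}
  {l} × {x92, x93} = {(l,x92), (l,x93)}
  {l} × {x92, x94} = {(l,x92), (l,x94)}
  {l, m} × {x92} = {(l,x92), (m,x92)}
  {l, n} × {x92} = {(l,x92), (n,x92)}
  {l} × {x93, x94} = {(l,x93), (l,x94)}
  {l, m} × {x93} = {(l,x93), (m,x93)}
  {l, n} × {x93} = {(l,x93), (n,x93)}
  {l, m} × {x94} = {(l,x94), (m,x94)}
  {l, n} × {x94} = {(l,x94), (n,x94)}
  {n} × {x92, x93} = {(n,x92), (n,x93)}
  {n} × {x92, x94} = {(n,x92), (n,x94)}
  {n} × {x93, x94} = {(n,x93), (n,x94)}
  {l} × {x92, x93, x94} = {(l,x92), (l,x93), (l,x94)}
  {l, m, n} × {x92} = {(l,x92), (m,x92), (n,x92)}
  {l, m, n} × {x93} = {(l,x93), (m,x93), (n,x93)}
  {l, m, n} × {x94} = {(l,x94), (m,x94), (n,x94)}
  {n} × {x92, x93, x94} = {(n,x92), (n,x93), (n,x94)}
  {l, m} × {x92, x93} = {(l,x92), (l,x93), (m,x92), (m,x93)}
  {l, n} × {x92, x93} = {(l,x92), (l,x93), (n,x92), (n,x93)}
  {l, m} × {x92, x94} = {(l,x92), (l,x94), (m,x92), (m,x94)}
  {l, n} × {x92, x94} = {(l,x92), (l,x94), (n,x92), (n,x94)}
  {l, m} × {x93, x94} = {(l,x93), (l,x94), (m,x93), (m,x94)}
  {l, n} × {x93, x94} = {(l,x93), (l,x94), (n,x93), (n,x94)}
  {l, m} × {x92, x93, x94} = {(l,x92), (l,x93), (l,x94), (m,x92), (m,x93), (m,x94)}
  {l, n} × {x92, x93, x94} = {(l,x92), (l,x93), (l,x94), (n,x92), (n,x93), (n,x94)}
  {l, m, n} × {x92, x93} = {(l,x92), (l,x93), (m,x92), (m,x93), (n,x92), (n,x93)}
  {l, m, n} × {x92, x94} = {(l,x92), (l,x94), (m,x92), (m,x94), (n,x92), (n,x94)}
  {l, m, n} × {x93, x94} = {(l,x93), (l,x94), (m,x93), (m,x94), (n,x93), (n,x94)}
  {l, m, n} × {x92, x93, x94} = {(l,x92), (l,x93), (l,x94), (m,x92), (m,x93), (m,x94), (n,x92), (n,x93), (n,x94)}
These 36 distinct sets form the basis B.
Close under arbitrary unions to get τ_{X×Y}; counting gives |τ_{X×Y}| = 216.
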